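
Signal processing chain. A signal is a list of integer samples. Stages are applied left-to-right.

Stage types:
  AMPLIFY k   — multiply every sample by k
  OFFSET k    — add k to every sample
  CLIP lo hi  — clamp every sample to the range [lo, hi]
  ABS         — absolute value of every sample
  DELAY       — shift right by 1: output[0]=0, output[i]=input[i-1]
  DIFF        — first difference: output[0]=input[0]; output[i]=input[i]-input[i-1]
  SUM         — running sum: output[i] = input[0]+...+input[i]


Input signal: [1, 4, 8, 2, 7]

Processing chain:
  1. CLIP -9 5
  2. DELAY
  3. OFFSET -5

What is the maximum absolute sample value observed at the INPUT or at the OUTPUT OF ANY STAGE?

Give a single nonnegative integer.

Input: [1, 4, 8, 2, 7] (max |s|=8)
Stage 1 (CLIP -9 5): clip(1,-9,5)=1, clip(4,-9,5)=4, clip(8,-9,5)=5, clip(2,-9,5)=2, clip(7,-9,5)=5 -> [1, 4, 5, 2, 5] (max |s|=5)
Stage 2 (DELAY): [0, 1, 4, 5, 2] = [0, 1, 4, 5, 2] -> [0, 1, 4, 5, 2] (max |s|=5)
Stage 3 (OFFSET -5): 0+-5=-5, 1+-5=-4, 4+-5=-1, 5+-5=0, 2+-5=-3 -> [-5, -4, -1, 0, -3] (max |s|=5)
Overall max amplitude: 8

Answer: 8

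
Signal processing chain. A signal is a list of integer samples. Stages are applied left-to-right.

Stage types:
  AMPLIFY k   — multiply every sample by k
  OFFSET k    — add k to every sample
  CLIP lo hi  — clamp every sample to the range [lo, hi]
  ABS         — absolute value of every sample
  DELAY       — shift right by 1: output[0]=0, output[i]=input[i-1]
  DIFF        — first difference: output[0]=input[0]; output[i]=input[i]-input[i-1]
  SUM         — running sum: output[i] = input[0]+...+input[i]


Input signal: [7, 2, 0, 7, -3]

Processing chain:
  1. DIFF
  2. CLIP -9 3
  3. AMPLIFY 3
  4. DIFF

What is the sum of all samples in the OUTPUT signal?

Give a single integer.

Input: [7, 2, 0, 7, -3]
Stage 1 (DIFF): s[0]=7, 2-7=-5, 0-2=-2, 7-0=7, -3-7=-10 -> [7, -5, -2, 7, -10]
Stage 2 (CLIP -9 3): clip(7,-9,3)=3, clip(-5,-9,3)=-5, clip(-2,-9,3)=-2, clip(7,-9,3)=3, clip(-10,-9,3)=-9 -> [3, -5, -2, 3, -9]
Stage 3 (AMPLIFY 3): 3*3=9, -5*3=-15, -2*3=-6, 3*3=9, -9*3=-27 -> [9, -15, -6, 9, -27]
Stage 4 (DIFF): s[0]=9, -15-9=-24, -6--15=9, 9--6=15, -27-9=-36 -> [9, -24, 9, 15, -36]
Output sum: -27

Answer: -27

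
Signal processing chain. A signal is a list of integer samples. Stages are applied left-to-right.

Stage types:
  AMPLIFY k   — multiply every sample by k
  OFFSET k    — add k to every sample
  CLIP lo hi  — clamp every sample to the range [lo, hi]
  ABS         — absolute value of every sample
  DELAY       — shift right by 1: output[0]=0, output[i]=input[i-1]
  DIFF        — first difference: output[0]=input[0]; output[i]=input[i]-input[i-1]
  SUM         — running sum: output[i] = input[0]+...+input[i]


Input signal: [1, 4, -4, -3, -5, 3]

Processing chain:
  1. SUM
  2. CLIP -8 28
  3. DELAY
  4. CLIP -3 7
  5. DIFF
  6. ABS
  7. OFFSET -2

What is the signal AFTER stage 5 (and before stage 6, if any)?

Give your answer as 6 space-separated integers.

Answer: 0 1 4 -4 -3 -1

Derivation:
Input: [1, 4, -4, -3, -5, 3]
Stage 1 (SUM): sum[0..0]=1, sum[0..1]=5, sum[0..2]=1, sum[0..3]=-2, sum[0..4]=-7, sum[0..5]=-4 -> [1, 5, 1, -2, -7, -4]
Stage 2 (CLIP -8 28): clip(1,-8,28)=1, clip(5,-8,28)=5, clip(1,-8,28)=1, clip(-2,-8,28)=-2, clip(-7,-8,28)=-7, clip(-4,-8,28)=-4 -> [1, 5, 1, -2, -7, -4]
Stage 3 (DELAY): [0, 1, 5, 1, -2, -7] = [0, 1, 5, 1, -2, -7] -> [0, 1, 5, 1, -2, -7]
Stage 4 (CLIP -3 7): clip(0,-3,7)=0, clip(1,-3,7)=1, clip(5,-3,7)=5, clip(1,-3,7)=1, clip(-2,-3,7)=-2, clip(-7,-3,7)=-3 -> [0, 1, 5, 1, -2, -3]
Stage 5 (DIFF): s[0]=0, 1-0=1, 5-1=4, 1-5=-4, -2-1=-3, -3--2=-1 -> [0, 1, 4, -4, -3, -1]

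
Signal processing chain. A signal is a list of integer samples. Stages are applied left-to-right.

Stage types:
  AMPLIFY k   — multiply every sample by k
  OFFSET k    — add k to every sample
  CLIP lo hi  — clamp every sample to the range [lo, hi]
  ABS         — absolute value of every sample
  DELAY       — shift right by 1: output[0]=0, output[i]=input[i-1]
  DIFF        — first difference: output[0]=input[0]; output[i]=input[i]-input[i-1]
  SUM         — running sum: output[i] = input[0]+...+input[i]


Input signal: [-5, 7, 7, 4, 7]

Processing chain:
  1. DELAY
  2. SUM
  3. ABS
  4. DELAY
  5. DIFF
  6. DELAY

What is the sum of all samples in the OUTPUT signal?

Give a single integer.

Input: [-5, 7, 7, 4, 7]
Stage 1 (DELAY): [0, -5, 7, 7, 4] = [0, -5, 7, 7, 4] -> [0, -5, 7, 7, 4]
Stage 2 (SUM): sum[0..0]=0, sum[0..1]=-5, sum[0..2]=2, sum[0..3]=9, sum[0..4]=13 -> [0, -5, 2, 9, 13]
Stage 3 (ABS): |0|=0, |-5|=5, |2|=2, |9|=9, |13|=13 -> [0, 5, 2, 9, 13]
Stage 4 (DELAY): [0, 0, 5, 2, 9] = [0, 0, 5, 2, 9] -> [0, 0, 5, 2, 9]
Stage 5 (DIFF): s[0]=0, 0-0=0, 5-0=5, 2-5=-3, 9-2=7 -> [0, 0, 5, -3, 7]
Stage 6 (DELAY): [0, 0, 0, 5, -3] = [0, 0, 0, 5, -3] -> [0, 0, 0, 5, -3]
Output sum: 2

Answer: 2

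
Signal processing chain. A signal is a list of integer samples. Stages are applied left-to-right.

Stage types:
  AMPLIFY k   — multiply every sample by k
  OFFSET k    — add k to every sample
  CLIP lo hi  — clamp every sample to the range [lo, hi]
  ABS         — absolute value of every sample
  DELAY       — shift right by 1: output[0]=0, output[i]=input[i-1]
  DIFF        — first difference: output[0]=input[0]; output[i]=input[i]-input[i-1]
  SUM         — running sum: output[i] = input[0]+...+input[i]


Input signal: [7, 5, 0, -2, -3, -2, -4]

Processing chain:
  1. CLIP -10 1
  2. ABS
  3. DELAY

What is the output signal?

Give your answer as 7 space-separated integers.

Answer: 0 1 1 0 2 3 2

Derivation:
Input: [7, 5, 0, -2, -3, -2, -4]
Stage 1 (CLIP -10 1): clip(7,-10,1)=1, clip(5,-10,1)=1, clip(0,-10,1)=0, clip(-2,-10,1)=-2, clip(-3,-10,1)=-3, clip(-2,-10,1)=-2, clip(-4,-10,1)=-4 -> [1, 1, 0, -2, -3, -2, -4]
Stage 2 (ABS): |1|=1, |1|=1, |0|=0, |-2|=2, |-3|=3, |-2|=2, |-4|=4 -> [1, 1, 0, 2, 3, 2, 4]
Stage 3 (DELAY): [0, 1, 1, 0, 2, 3, 2] = [0, 1, 1, 0, 2, 3, 2] -> [0, 1, 1, 0, 2, 3, 2]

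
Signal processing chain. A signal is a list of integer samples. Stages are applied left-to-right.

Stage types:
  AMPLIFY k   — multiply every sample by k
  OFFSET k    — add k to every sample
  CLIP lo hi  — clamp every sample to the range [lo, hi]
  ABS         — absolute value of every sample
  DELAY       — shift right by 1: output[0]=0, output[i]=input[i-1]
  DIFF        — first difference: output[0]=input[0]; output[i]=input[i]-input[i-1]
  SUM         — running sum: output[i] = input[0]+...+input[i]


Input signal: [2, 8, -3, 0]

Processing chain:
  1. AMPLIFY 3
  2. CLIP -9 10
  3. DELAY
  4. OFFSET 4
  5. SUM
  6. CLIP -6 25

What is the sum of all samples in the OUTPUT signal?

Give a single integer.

Answer: 66

Derivation:
Input: [2, 8, -3, 0]
Stage 1 (AMPLIFY 3): 2*3=6, 8*3=24, -3*3=-9, 0*3=0 -> [6, 24, -9, 0]
Stage 2 (CLIP -9 10): clip(6,-9,10)=6, clip(24,-9,10)=10, clip(-9,-9,10)=-9, clip(0,-9,10)=0 -> [6, 10, -9, 0]
Stage 3 (DELAY): [0, 6, 10, -9] = [0, 6, 10, -9] -> [0, 6, 10, -9]
Stage 4 (OFFSET 4): 0+4=4, 6+4=10, 10+4=14, -9+4=-5 -> [4, 10, 14, -5]
Stage 5 (SUM): sum[0..0]=4, sum[0..1]=14, sum[0..2]=28, sum[0..3]=23 -> [4, 14, 28, 23]
Stage 6 (CLIP -6 25): clip(4,-6,25)=4, clip(14,-6,25)=14, clip(28,-6,25)=25, clip(23,-6,25)=23 -> [4, 14, 25, 23]
Output sum: 66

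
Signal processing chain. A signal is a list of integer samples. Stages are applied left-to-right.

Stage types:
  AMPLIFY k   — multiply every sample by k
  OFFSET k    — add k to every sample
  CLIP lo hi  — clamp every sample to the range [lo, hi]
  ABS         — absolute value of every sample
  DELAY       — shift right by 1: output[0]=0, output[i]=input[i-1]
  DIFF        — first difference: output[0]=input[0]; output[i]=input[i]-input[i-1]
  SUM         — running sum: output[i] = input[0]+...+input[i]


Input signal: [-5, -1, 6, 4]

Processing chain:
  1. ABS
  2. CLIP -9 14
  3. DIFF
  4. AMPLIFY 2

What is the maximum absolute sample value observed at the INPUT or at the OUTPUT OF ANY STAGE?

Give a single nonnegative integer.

Input: [-5, -1, 6, 4] (max |s|=6)
Stage 1 (ABS): |-5|=5, |-1|=1, |6|=6, |4|=4 -> [5, 1, 6, 4] (max |s|=6)
Stage 2 (CLIP -9 14): clip(5,-9,14)=5, clip(1,-9,14)=1, clip(6,-9,14)=6, clip(4,-9,14)=4 -> [5, 1, 6, 4] (max |s|=6)
Stage 3 (DIFF): s[0]=5, 1-5=-4, 6-1=5, 4-6=-2 -> [5, -4, 5, -2] (max |s|=5)
Stage 4 (AMPLIFY 2): 5*2=10, -4*2=-8, 5*2=10, -2*2=-4 -> [10, -8, 10, -4] (max |s|=10)
Overall max amplitude: 10

Answer: 10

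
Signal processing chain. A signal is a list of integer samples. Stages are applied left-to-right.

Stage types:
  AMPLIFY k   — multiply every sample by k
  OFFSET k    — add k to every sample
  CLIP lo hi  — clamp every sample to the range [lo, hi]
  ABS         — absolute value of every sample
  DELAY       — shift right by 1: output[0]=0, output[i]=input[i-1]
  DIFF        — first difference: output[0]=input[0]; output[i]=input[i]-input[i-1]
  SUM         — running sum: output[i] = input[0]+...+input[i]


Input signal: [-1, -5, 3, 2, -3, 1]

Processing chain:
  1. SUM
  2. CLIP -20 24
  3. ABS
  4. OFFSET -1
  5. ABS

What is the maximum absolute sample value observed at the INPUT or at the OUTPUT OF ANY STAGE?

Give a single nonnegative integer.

Answer: 6

Derivation:
Input: [-1, -5, 3, 2, -3, 1] (max |s|=5)
Stage 1 (SUM): sum[0..0]=-1, sum[0..1]=-6, sum[0..2]=-3, sum[0..3]=-1, sum[0..4]=-4, sum[0..5]=-3 -> [-1, -6, -3, -1, -4, -3] (max |s|=6)
Stage 2 (CLIP -20 24): clip(-1,-20,24)=-1, clip(-6,-20,24)=-6, clip(-3,-20,24)=-3, clip(-1,-20,24)=-1, clip(-4,-20,24)=-4, clip(-3,-20,24)=-3 -> [-1, -6, -3, -1, -4, -3] (max |s|=6)
Stage 3 (ABS): |-1|=1, |-6|=6, |-3|=3, |-1|=1, |-4|=4, |-3|=3 -> [1, 6, 3, 1, 4, 3] (max |s|=6)
Stage 4 (OFFSET -1): 1+-1=0, 6+-1=5, 3+-1=2, 1+-1=0, 4+-1=3, 3+-1=2 -> [0, 5, 2, 0, 3, 2] (max |s|=5)
Stage 5 (ABS): |0|=0, |5|=5, |2|=2, |0|=0, |3|=3, |2|=2 -> [0, 5, 2, 0, 3, 2] (max |s|=5)
Overall max amplitude: 6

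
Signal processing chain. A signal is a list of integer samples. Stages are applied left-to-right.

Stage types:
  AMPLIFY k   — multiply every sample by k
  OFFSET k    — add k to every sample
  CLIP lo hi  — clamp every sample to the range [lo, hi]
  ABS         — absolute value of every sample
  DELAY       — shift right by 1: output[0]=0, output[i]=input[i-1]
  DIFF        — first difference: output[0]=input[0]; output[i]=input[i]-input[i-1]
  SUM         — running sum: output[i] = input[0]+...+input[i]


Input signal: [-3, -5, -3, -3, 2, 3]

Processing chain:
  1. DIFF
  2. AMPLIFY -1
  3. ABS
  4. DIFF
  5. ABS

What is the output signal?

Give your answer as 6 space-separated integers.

Answer: 3 1 0 2 5 4

Derivation:
Input: [-3, -5, -3, -3, 2, 3]
Stage 1 (DIFF): s[0]=-3, -5--3=-2, -3--5=2, -3--3=0, 2--3=5, 3-2=1 -> [-3, -2, 2, 0, 5, 1]
Stage 2 (AMPLIFY -1): -3*-1=3, -2*-1=2, 2*-1=-2, 0*-1=0, 5*-1=-5, 1*-1=-1 -> [3, 2, -2, 0, -5, -1]
Stage 3 (ABS): |3|=3, |2|=2, |-2|=2, |0|=0, |-5|=5, |-1|=1 -> [3, 2, 2, 0, 5, 1]
Stage 4 (DIFF): s[0]=3, 2-3=-1, 2-2=0, 0-2=-2, 5-0=5, 1-5=-4 -> [3, -1, 0, -2, 5, -4]
Stage 5 (ABS): |3|=3, |-1|=1, |0|=0, |-2|=2, |5|=5, |-4|=4 -> [3, 1, 0, 2, 5, 4]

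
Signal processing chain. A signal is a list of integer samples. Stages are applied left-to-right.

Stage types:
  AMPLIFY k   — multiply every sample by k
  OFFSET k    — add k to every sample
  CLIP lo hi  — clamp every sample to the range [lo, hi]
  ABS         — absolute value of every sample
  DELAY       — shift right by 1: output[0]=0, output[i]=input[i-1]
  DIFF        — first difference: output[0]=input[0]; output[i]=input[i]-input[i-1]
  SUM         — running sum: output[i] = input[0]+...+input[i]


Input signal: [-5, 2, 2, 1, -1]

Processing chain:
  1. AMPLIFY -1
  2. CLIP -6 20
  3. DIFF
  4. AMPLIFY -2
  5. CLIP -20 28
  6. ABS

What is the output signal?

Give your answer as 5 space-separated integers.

Answer: 10 14 0 2 4

Derivation:
Input: [-5, 2, 2, 1, -1]
Stage 1 (AMPLIFY -1): -5*-1=5, 2*-1=-2, 2*-1=-2, 1*-1=-1, -1*-1=1 -> [5, -2, -2, -1, 1]
Stage 2 (CLIP -6 20): clip(5,-6,20)=5, clip(-2,-6,20)=-2, clip(-2,-6,20)=-2, clip(-1,-6,20)=-1, clip(1,-6,20)=1 -> [5, -2, -2, -1, 1]
Stage 3 (DIFF): s[0]=5, -2-5=-7, -2--2=0, -1--2=1, 1--1=2 -> [5, -7, 0, 1, 2]
Stage 4 (AMPLIFY -2): 5*-2=-10, -7*-2=14, 0*-2=0, 1*-2=-2, 2*-2=-4 -> [-10, 14, 0, -2, -4]
Stage 5 (CLIP -20 28): clip(-10,-20,28)=-10, clip(14,-20,28)=14, clip(0,-20,28)=0, clip(-2,-20,28)=-2, clip(-4,-20,28)=-4 -> [-10, 14, 0, -2, -4]
Stage 6 (ABS): |-10|=10, |14|=14, |0|=0, |-2|=2, |-4|=4 -> [10, 14, 0, 2, 4]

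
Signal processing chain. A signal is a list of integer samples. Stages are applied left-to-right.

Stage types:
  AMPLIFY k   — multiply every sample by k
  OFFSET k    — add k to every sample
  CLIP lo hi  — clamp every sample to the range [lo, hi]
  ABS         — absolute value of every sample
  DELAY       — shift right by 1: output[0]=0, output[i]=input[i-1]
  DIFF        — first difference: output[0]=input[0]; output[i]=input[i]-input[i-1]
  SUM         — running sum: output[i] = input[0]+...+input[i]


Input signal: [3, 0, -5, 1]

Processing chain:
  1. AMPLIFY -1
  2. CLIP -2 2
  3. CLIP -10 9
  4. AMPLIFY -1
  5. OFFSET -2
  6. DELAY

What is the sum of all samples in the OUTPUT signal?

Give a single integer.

Input: [3, 0, -5, 1]
Stage 1 (AMPLIFY -1): 3*-1=-3, 0*-1=0, -5*-1=5, 1*-1=-1 -> [-3, 0, 5, -1]
Stage 2 (CLIP -2 2): clip(-3,-2,2)=-2, clip(0,-2,2)=0, clip(5,-2,2)=2, clip(-1,-2,2)=-1 -> [-2, 0, 2, -1]
Stage 3 (CLIP -10 9): clip(-2,-10,9)=-2, clip(0,-10,9)=0, clip(2,-10,9)=2, clip(-1,-10,9)=-1 -> [-2, 0, 2, -1]
Stage 4 (AMPLIFY -1): -2*-1=2, 0*-1=0, 2*-1=-2, -1*-1=1 -> [2, 0, -2, 1]
Stage 5 (OFFSET -2): 2+-2=0, 0+-2=-2, -2+-2=-4, 1+-2=-1 -> [0, -2, -4, -1]
Stage 6 (DELAY): [0, 0, -2, -4] = [0, 0, -2, -4] -> [0, 0, -2, -4]
Output sum: -6

Answer: -6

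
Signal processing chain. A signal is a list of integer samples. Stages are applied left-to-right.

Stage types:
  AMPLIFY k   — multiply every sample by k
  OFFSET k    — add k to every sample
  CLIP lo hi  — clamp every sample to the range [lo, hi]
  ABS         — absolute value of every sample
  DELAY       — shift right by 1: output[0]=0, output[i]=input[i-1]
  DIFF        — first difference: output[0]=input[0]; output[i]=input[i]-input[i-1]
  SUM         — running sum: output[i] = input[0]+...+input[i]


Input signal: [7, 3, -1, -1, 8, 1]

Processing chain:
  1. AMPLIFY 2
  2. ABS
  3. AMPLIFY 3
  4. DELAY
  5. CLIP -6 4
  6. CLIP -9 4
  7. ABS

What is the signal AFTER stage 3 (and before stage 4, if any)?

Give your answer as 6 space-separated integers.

Input: [7, 3, -1, -1, 8, 1]
Stage 1 (AMPLIFY 2): 7*2=14, 3*2=6, -1*2=-2, -1*2=-2, 8*2=16, 1*2=2 -> [14, 6, -2, -2, 16, 2]
Stage 2 (ABS): |14|=14, |6|=6, |-2|=2, |-2|=2, |16|=16, |2|=2 -> [14, 6, 2, 2, 16, 2]
Stage 3 (AMPLIFY 3): 14*3=42, 6*3=18, 2*3=6, 2*3=6, 16*3=48, 2*3=6 -> [42, 18, 6, 6, 48, 6]

Answer: 42 18 6 6 48 6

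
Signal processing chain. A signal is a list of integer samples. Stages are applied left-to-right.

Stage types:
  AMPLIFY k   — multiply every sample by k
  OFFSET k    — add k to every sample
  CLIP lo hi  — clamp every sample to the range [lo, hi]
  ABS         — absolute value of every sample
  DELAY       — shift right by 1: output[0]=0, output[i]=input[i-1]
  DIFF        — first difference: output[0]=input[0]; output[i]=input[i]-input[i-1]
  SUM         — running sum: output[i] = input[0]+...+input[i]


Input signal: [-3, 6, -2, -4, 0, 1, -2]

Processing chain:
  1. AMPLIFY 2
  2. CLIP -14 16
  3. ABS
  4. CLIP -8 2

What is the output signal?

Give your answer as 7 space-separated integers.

Answer: 2 2 2 2 0 2 2

Derivation:
Input: [-3, 6, -2, -4, 0, 1, -2]
Stage 1 (AMPLIFY 2): -3*2=-6, 6*2=12, -2*2=-4, -4*2=-8, 0*2=0, 1*2=2, -2*2=-4 -> [-6, 12, -4, -8, 0, 2, -4]
Stage 2 (CLIP -14 16): clip(-6,-14,16)=-6, clip(12,-14,16)=12, clip(-4,-14,16)=-4, clip(-8,-14,16)=-8, clip(0,-14,16)=0, clip(2,-14,16)=2, clip(-4,-14,16)=-4 -> [-6, 12, -4, -8, 0, 2, -4]
Stage 3 (ABS): |-6|=6, |12|=12, |-4|=4, |-8|=8, |0|=0, |2|=2, |-4|=4 -> [6, 12, 4, 8, 0, 2, 4]
Stage 4 (CLIP -8 2): clip(6,-8,2)=2, clip(12,-8,2)=2, clip(4,-8,2)=2, clip(8,-8,2)=2, clip(0,-8,2)=0, clip(2,-8,2)=2, clip(4,-8,2)=2 -> [2, 2, 2, 2, 0, 2, 2]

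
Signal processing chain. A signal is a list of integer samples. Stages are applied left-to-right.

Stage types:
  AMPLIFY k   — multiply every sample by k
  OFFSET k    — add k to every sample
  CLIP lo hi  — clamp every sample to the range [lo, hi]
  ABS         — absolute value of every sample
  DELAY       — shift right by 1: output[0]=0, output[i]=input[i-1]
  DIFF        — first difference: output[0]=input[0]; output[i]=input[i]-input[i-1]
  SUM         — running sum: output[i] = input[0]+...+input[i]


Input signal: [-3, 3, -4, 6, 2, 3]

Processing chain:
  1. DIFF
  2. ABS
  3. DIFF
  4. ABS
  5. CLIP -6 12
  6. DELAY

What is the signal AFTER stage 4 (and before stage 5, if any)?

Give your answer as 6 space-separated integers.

Input: [-3, 3, -4, 6, 2, 3]
Stage 1 (DIFF): s[0]=-3, 3--3=6, -4-3=-7, 6--4=10, 2-6=-4, 3-2=1 -> [-3, 6, -7, 10, -4, 1]
Stage 2 (ABS): |-3|=3, |6|=6, |-7|=7, |10|=10, |-4|=4, |1|=1 -> [3, 6, 7, 10, 4, 1]
Stage 3 (DIFF): s[0]=3, 6-3=3, 7-6=1, 10-7=3, 4-10=-6, 1-4=-3 -> [3, 3, 1, 3, -6, -3]
Stage 4 (ABS): |3|=3, |3|=3, |1|=1, |3|=3, |-6|=6, |-3|=3 -> [3, 3, 1, 3, 6, 3]

Answer: 3 3 1 3 6 3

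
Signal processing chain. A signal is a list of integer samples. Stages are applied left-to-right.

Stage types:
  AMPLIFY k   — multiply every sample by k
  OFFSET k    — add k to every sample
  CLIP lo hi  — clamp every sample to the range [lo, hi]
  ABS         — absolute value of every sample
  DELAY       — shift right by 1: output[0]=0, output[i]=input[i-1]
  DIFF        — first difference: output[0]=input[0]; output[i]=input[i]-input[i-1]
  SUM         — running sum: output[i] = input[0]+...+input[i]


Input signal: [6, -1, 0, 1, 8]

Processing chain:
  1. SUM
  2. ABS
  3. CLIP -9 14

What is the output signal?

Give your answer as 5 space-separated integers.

Answer: 6 5 5 6 14

Derivation:
Input: [6, -1, 0, 1, 8]
Stage 1 (SUM): sum[0..0]=6, sum[0..1]=5, sum[0..2]=5, sum[0..3]=6, sum[0..4]=14 -> [6, 5, 5, 6, 14]
Stage 2 (ABS): |6|=6, |5|=5, |5|=5, |6|=6, |14|=14 -> [6, 5, 5, 6, 14]
Stage 3 (CLIP -9 14): clip(6,-9,14)=6, clip(5,-9,14)=5, clip(5,-9,14)=5, clip(6,-9,14)=6, clip(14,-9,14)=14 -> [6, 5, 5, 6, 14]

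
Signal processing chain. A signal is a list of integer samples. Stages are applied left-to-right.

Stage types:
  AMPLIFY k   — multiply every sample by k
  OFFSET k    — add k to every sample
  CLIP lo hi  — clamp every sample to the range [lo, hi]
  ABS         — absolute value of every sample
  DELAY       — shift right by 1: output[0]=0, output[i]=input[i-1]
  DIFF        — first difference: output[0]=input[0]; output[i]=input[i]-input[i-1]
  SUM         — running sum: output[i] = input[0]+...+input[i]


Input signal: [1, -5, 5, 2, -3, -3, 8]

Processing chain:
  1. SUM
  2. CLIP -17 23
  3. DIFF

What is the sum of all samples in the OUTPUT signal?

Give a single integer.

Input: [1, -5, 5, 2, -3, -3, 8]
Stage 1 (SUM): sum[0..0]=1, sum[0..1]=-4, sum[0..2]=1, sum[0..3]=3, sum[0..4]=0, sum[0..5]=-3, sum[0..6]=5 -> [1, -4, 1, 3, 0, -3, 5]
Stage 2 (CLIP -17 23): clip(1,-17,23)=1, clip(-4,-17,23)=-4, clip(1,-17,23)=1, clip(3,-17,23)=3, clip(0,-17,23)=0, clip(-3,-17,23)=-3, clip(5,-17,23)=5 -> [1, -4, 1, 3, 0, -3, 5]
Stage 3 (DIFF): s[0]=1, -4-1=-5, 1--4=5, 3-1=2, 0-3=-3, -3-0=-3, 5--3=8 -> [1, -5, 5, 2, -3, -3, 8]
Output sum: 5

Answer: 5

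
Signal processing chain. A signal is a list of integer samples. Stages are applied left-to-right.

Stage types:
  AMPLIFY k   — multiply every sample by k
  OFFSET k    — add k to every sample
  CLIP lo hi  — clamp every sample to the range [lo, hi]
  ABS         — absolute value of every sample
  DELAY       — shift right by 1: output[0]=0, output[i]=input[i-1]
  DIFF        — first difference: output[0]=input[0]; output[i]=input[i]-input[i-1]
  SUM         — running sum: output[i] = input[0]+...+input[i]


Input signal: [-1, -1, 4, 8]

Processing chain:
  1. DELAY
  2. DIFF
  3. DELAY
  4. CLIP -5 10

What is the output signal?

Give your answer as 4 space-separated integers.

Input: [-1, -1, 4, 8]
Stage 1 (DELAY): [0, -1, -1, 4] = [0, -1, -1, 4] -> [0, -1, -1, 4]
Stage 2 (DIFF): s[0]=0, -1-0=-1, -1--1=0, 4--1=5 -> [0, -1, 0, 5]
Stage 3 (DELAY): [0, 0, -1, 0] = [0, 0, -1, 0] -> [0, 0, -1, 0]
Stage 4 (CLIP -5 10): clip(0,-5,10)=0, clip(0,-5,10)=0, clip(-1,-5,10)=-1, clip(0,-5,10)=0 -> [0, 0, -1, 0]

Answer: 0 0 -1 0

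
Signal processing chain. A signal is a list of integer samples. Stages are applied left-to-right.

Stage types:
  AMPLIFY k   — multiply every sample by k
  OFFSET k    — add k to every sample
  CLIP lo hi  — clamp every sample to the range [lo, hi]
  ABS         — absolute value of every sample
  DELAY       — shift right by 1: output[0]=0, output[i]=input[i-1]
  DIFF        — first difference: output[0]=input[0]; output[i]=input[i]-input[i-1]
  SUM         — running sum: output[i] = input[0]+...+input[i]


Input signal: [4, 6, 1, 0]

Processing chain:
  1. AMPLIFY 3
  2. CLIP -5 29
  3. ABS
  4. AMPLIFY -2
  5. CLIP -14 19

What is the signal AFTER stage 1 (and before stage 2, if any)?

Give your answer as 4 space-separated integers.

Answer: 12 18 3 0

Derivation:
Input: [4, 6, 1, 0]
Stage 1 (AMPLIFY 3): 4*3=12, 6*3=18, 1*3=3, 0*3=0 -> [12, 18, 3, 0]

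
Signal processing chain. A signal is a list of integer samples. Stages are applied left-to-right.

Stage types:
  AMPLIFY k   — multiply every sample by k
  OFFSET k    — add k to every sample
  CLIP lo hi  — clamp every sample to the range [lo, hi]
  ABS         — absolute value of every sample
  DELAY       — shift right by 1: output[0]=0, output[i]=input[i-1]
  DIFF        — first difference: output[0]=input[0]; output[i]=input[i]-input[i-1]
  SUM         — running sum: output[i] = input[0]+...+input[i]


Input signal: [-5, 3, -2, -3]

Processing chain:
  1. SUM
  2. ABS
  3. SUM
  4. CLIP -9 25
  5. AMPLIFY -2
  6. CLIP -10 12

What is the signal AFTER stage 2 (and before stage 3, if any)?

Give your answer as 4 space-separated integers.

Input: [-5, 3, -2, -3]
Stage 1 (SUM): sum[0..0]=-5, sum[0..1]=-2, sum[0..2]=-4, sum[0..3]=-7 -> [-5, -2, -4, -7]
Stage 2 (ABS): |-5|=5, |-2|=2, |-4|=4, |-7|=7 -> [5, 2, 4, 7]

Answer: 5 2 4 7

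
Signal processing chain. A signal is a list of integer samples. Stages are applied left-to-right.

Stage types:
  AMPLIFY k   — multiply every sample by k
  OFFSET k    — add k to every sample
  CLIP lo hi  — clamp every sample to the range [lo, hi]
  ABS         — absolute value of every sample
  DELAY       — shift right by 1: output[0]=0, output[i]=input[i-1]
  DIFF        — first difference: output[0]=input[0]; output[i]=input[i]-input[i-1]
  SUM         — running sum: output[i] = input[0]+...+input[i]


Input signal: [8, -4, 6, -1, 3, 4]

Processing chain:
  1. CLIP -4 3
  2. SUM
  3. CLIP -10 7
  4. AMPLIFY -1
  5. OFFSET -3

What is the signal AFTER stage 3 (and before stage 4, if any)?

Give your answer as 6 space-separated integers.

Input: [8, -4, 6, -1, 3, 4]
Stage 1 (CLIP -4 3): clip(8,-4,3)=3, clip(-4,-4,3)=-4, clip(6,-4,3)=3, clip(-1,-4,3)=-1, clip(3,-4,3)=3, clip(4,-4,3)=3 -> [3, -4, 3, -1, 3, 3]
Stage 2 (SUM): sum[0..0]=3, sum[0..1]=-1, sum[0..2]=2, sum[0..3]=1, sum[0..4]=4, sum[0..5]=7 -> [3, -1, 2, 1, 4, 7]
Stage 3 (CLIP -10 7): clip(3,-10,7)=3, clip(-1,-10,7)=-1, clip(2,-10,7)=2, clip(1,-10,7)=1, clip(4,-10,7)=4, clip(7,-10,7)=7 -> [3, -1, 2, 1, 4, 7]

Answer: 3 -1 2 1 4 7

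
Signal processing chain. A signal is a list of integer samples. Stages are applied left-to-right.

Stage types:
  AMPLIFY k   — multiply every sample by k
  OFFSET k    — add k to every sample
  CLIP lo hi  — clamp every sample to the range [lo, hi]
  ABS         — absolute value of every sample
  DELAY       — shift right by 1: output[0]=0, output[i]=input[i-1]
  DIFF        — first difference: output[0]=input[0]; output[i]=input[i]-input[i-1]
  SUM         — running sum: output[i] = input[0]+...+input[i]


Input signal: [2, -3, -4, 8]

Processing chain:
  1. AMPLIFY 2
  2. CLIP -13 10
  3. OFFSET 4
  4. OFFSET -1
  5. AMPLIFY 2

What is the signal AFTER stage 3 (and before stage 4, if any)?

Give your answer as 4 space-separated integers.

Input: [2, -3, -4, 8]
Stage 1 (AMPLIFY 2): 2*2=4, -3*2=-6, -4*2=-8, 8*2=16 -> [4, -6, -8, 16]
Stage 2 (CLIP -13 10): clip(4,-13,10)=4, clip(-6,-13,10)=-6, clip(-8,-13,10)=-8, clip(16,-13,10)=10 -> [4, -6, -8, 10]
Stage 3 (OFFSET 4): 4+4=8, -6+4=-2, -8+4=-4, 10+4=14 -> [8, -2, -4, 14]

Answer: 8 -2 -4 14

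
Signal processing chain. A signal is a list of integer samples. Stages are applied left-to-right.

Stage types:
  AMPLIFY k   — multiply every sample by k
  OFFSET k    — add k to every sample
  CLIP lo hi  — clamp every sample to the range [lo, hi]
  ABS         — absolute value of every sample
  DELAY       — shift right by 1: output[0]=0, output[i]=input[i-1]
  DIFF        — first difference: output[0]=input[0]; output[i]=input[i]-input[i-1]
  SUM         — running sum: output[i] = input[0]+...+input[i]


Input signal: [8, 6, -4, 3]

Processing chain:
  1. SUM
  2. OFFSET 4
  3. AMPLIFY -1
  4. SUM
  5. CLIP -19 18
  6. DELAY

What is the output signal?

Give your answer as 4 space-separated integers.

Input: [8, 6, -4, 3]
Stage 1 (SUM): sum[0..0]=8, sum[0..1]=14, sum[0..2]=10, sum[0..3]=13 -> [8, 14, 10, 13]
Stage 2 (OFFSET 4): 8+4=12, 14+4=18, 10+4=14, 13+4=17 -> [12, 18, 14, 17]
Stage 3 (AMPLIFY -1): 12*-1=-12, 18*-1=-18, 14*-1=-14, 17*-1=-17 -> [-12, -18, -14, -17]
Stage 4 (SUM): sum[0..0]=-12, sum[0..1]=-30, sum[0..2]=-44, sum[0..3]=-61 -> [-12, -30, -44, -61]
Stage 5 (CLIP -19 18): clip(-12,-19,18)=-12, clip(-30,-19,18)=-19, clip(-44,-19,18)=-19, clip(-61,-19,18)=-19 -> [-12, -19, -19, -19]
Stage 6 (DELAY): [0, -12, -19, -19] = [0, -12, -19, -19] -> [0, -12, -19, -19]

Answer: 0 -12 -19 -19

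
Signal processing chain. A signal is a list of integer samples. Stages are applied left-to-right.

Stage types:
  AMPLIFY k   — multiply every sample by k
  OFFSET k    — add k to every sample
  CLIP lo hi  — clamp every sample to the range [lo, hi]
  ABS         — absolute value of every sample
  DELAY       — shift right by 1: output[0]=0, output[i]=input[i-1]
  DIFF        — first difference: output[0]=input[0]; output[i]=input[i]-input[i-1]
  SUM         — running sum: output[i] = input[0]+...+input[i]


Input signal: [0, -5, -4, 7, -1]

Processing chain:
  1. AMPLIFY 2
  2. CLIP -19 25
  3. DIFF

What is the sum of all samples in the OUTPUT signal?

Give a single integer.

Input: [0, -5, -4, 7, -1]
Stage 1 (AMPLIFY 2): 0*2=0, -5*2=-10, -4*2=-8, 7*2=14, -1*2=-2 -> [0, -10, -8, 14, -2]
Stage 2 (CLIP -19 25): clip(0,-19,25)=0, clip(-10,-19,25)=-10, clip(-8,-19,25)=-8, clip(14,-19,25)=14, clip(-2,-19,25)=-2 -> [0, -10, -8, 14, -2]
Stage 3 (DIFF): s[0]=0, -10-0=-10, -8--10=2, 14--8=22, -2-14=-16 -> [0, -10, 2, 22, -16]
Output sum: -2

Answer: -2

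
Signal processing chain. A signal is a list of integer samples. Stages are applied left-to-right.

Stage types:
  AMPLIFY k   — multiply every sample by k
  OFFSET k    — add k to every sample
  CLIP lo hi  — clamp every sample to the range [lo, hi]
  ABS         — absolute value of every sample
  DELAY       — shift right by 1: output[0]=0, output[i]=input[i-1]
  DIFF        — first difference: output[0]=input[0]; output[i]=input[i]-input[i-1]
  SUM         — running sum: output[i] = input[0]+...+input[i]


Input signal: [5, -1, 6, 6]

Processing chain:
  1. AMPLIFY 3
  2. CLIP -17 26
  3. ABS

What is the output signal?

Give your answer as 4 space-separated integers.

Answer: 15 3 18 18

Derivation:
Input: [5, -1, 6, 6]
Stage 1 (AMPLIFY 3): 5*3=15, -1*3=-3, 6*3=18, 6*3=18 -> [15, -3, 18, 18]
Stage 2 (CLIP -17 26): clip(15,-17,26)=15, clip(-3,-17,26)=-3, clip(18,-17,26)=18, clip(18,-17,26)=18 -> [15, -3, 18, 18]
Stage 3 (ABS): |15|=15, |-3|=3, |18|=18, |18|=18 -> [15, 3, 18, 18]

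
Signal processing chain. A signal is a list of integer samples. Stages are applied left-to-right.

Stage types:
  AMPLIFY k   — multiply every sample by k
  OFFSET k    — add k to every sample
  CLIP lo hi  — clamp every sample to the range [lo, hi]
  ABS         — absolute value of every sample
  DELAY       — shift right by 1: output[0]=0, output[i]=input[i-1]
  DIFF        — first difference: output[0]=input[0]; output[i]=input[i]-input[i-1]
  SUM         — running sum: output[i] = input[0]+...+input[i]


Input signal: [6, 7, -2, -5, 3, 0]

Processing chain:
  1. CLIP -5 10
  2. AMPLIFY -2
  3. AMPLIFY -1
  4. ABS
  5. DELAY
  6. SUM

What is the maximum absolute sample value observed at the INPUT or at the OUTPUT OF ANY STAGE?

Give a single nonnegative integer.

Input: [6, 7, -2, -5, 3, 0] (max |s|=7)
Stage 1 (CLIP -5 10): clip(6,-5,10)=6, clip(7,-5,10)=7, clip(-2,-5,10)=-2, clip(-5,-5,10)=-5, clip(3,-5,10)=3, clip(0,-5,10)=0 -> [6, 7, -2, -5, 3, 0] (max |s|=7)
Stage 2 (AMPLIFY -2): 6*-2=-12, 7*-2=-14, -2*-2=4, -5*-2=10, 3*-2=-6, 0*-2=0 -> [-12, -14, 4, 10, -6, 0] (max |s|=14)
Stage 3 (AMPLIFY -1): -12*-1=12, -14*-1=14, 4*-1=-4, 10*-1=-10, -6*-1=6, 0*-1=0 -> [12, 14, -4, -10, 6, 0] (max |s|=14)
Stage 4 (ABS): |12|=12, |14|=14, |-4|=4, |-10|=10, |6|=6, |0|=0 -> [12, 14, 4, 10, 6, 0] (max |s|=14)
Stage 5 (DELAY): [0, 12, 14, 4, 10, 6] = [0, 12, 14, 4, 10, 6] -> [0, 12, 14, 4, 10, 6] (max |s|=14)
Stage 6 (SUM): sum[0..0]=0, sum[0..1]=12, sum[0..2]=26, sum[0..3]=30, sum[0..4]=40, sum[0..5]=46 -> [0, 12, 26, 30, 40, 46] (max |s|=46)
Overall max amplitude: 46

Answer: 46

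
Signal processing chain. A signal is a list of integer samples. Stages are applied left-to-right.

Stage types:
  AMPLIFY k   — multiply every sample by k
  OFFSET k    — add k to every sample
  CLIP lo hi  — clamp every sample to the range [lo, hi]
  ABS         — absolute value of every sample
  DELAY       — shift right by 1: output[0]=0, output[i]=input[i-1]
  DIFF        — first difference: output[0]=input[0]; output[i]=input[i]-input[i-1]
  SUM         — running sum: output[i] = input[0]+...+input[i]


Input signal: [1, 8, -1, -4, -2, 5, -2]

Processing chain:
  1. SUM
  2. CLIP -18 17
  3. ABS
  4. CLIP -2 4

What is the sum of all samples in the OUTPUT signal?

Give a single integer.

Input: [1, 8, -1, -4, -2, 5, -2]
Stage 1 (SUM): sum[0..0]=1, sum[0..1]=9, sum[0..2]=8, sum[0..3]=4, sum[0..4]=2, sum[0..5]=7, sum[0..6]=5 -> [1, 9, 8, 4, 2, 7, 5]
Stage 2 (CLIP -18 17): clip(1,-18,17)=1, clip(9,-18,17)=9, clip(8,-18,17)=8, clip(4,-18,17)=4, clip(2,-18,17)=2, clip(7,-18,17)=7, clip(5,-18,17)=5 -> [1, 9, 8, 4, 2, 7, 5]
Stage 3 (ABS): |1|=1, |9|=9, |8|=8, |4|=4, |2|=2, |7|=7, |5|=5 -> [1, 9, 8, 4, 2, 7, 5]
Stage 4 (CLIP -2 4): clip(1,-2,4)=1, clip(9,-2,4)=4, clip(8,-2,4)=4, clip(4,-2,4)=4, clip(2,-2,4)=2, clip(7,-2,4)=4, clip(5,-2,4)=4 -> [1, 4, 4, 4, 2, 4, 4]
Output sum: 23

Answer: 23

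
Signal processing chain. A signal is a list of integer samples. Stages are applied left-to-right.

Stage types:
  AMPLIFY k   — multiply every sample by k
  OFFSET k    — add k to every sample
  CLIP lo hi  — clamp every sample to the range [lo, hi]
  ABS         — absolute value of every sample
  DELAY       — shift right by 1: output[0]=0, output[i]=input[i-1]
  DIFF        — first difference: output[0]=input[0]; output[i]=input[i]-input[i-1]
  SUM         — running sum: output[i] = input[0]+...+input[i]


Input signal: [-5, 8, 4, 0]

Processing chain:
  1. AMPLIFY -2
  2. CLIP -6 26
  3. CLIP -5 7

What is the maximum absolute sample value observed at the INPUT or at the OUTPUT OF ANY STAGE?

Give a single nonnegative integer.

Answer: 16

Derivation:
Input: [-5, 8, 4, 0] (max |s|=8)
Stage 1 (AMPLIFY -2): -5*-2=10, 8*-2=-16, 4*-2=-8, 0*-2=0 -> [10, -16, -8, 0] (max |s|=16)
Stage 2 (CLIP -6 26): clip(10,-6,26)=10, clip(-16,-6,26)=-6, clip(-8,-6,26)=-6, clip(0,-6,26)=0 -> [10, -6, -6, 0] (max |s|=10)
Stage 3 (CLIP -5 7): clip(10,-5,7)=7, clip(-6,-5,7)=-5, clip(-6,-5,7)=-5, clip(0,-5,7)=0 -> [7, -5, -5, 0] (max |s|=7)
Overall max amplitude: 16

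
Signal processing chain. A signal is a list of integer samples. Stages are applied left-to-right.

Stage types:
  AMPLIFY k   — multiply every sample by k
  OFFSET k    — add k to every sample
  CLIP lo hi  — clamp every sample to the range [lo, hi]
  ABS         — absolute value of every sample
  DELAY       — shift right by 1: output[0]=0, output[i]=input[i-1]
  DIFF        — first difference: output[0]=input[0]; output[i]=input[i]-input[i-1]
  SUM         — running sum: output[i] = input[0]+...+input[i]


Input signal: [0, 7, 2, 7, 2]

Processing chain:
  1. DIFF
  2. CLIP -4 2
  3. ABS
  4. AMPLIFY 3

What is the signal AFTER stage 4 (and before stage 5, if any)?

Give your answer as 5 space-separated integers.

Input: [0, 7, 2, 7, 2]
Stage 1 (DIFF): s[0]=0, 7-0=7, 2-7=-5, 7-2=5, 2-7=-5 -> [0, 7, -5, 5, -5]
Stage 2 (CLIP -4 2): clip(0,-4,2)=0, clip(7,-4,2)=2, clip(-5,-4,2)=-4, clip(5,-4,2)=2, clip(-5,-4,2)=-4 -> [0, 2, -4, 2, -4]
Stage 3 (ABS): |0|=0, |2|=2, |-4|=4, |2|=2, |-4|=4 -> [0, 2, 4, 2, 4]
Stage 4 (AMPLIFY 3): 0*3=0, 2*3=6, 4*3=12, 2*3=6, 4*3=12 -> [0, 6, 12, 6, 12]

Answer: 0 6 12 6 12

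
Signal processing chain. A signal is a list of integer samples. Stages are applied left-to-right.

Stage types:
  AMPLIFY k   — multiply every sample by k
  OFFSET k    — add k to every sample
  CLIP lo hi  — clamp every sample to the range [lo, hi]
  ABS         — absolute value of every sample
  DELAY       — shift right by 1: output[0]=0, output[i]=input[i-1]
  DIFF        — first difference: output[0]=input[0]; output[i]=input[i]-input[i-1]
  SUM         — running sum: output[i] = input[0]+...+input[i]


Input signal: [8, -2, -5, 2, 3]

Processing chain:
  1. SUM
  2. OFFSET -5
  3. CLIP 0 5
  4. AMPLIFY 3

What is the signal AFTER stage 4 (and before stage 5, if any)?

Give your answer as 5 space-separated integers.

Input: [8, -2, -5, 2, 3]
Stage 1 (SUM): sum[0..0]=8, sum[0..1]=6, sum[0..2]=1, sum[0..3]=3, sum[0..4]=6 -> [8, 6, 1, 3, 6]
Stage 2 (OFFSET -5): 8+-5=3, 6+-5=1, 1+-5=-4, 3+-5=-2, 6+-5=1 -> [3, 1, -4, -2, 1]
Stage 3 (CLIP 0 5): clip(3,0,5)=3, clip(1,0,5)=1, clip(-4,0,5)=0, clip(-2,0,5)=0, clip(1,0,5)=1 -> [3, 1, 0, 0, 1]
Stage 4 (AMPLIFY 3): 3*3=9, 1*3=3, 0*3=0, 0*3=0, 1*3=3 -> [9, 3, 0, 0, 3]

Answer: 9 3 0 0 3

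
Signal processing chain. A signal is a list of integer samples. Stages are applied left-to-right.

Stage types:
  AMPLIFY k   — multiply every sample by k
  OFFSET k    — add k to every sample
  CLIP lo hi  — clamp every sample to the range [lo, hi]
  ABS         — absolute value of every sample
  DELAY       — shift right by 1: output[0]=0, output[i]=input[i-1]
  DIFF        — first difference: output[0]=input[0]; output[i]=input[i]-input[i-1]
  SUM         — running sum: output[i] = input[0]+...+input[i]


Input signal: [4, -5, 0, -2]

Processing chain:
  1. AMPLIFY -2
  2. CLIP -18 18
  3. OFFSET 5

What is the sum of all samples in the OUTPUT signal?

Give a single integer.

Answer: 26

Derivation:
Input: [4, -5, 0, -2]
Stage 1 (AMPLIFY -2): 4*-2=-8, -5*-2=10, 0*-2=0, -2*-2=4 -> [-8, 10, 0, 4]
Stage 2 (CLIP -18 18): clip(-8,-18,18)=-8, clip(10,-18,18)=10, clip(0,-18,18)=0, clip(4,-18,18)=4 -> [-8, 10, 0, 4]
Stage 3 (OFFSET 5): -8+5=-3, 10+5=15, 0+5=5, 4+5=9 -> [-3, 15, 5, 9]
Output sum: 26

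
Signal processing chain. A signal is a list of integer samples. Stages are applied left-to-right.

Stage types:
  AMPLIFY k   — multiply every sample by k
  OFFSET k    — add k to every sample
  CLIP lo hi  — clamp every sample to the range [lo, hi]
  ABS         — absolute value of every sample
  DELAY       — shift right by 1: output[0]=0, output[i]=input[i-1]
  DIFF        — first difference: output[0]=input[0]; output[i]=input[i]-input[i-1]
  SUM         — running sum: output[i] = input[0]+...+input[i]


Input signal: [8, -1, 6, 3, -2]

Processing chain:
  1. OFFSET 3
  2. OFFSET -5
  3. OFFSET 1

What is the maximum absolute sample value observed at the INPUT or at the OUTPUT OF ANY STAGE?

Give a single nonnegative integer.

Input: [8, -1, 6, 3, -2] (max |s|=8)
Stage 1 (OFFSET 3): 8+3=11, -1+3=2, 6+3=9, 3+3=6, -2+3=1 -> [11, 2, 9, 6, 1] (max |s|=11)
Stage 2 (OFFSET -5): 11+-5=6, 2+-5=-3, 9+-5=4, 6+-5=1, 1+-5=-4 -> [6, -3, 4, 1, -4] (max |s|=6)
Stage 3 (OFFSET 1): 6+1=7, -3+1=-2, 4+1=5, 1+1=2, -4+1=-3 -> [7, -2, 5, 2, -3] (max |s|=7)
Overall max amplitude: 11

Answer: 11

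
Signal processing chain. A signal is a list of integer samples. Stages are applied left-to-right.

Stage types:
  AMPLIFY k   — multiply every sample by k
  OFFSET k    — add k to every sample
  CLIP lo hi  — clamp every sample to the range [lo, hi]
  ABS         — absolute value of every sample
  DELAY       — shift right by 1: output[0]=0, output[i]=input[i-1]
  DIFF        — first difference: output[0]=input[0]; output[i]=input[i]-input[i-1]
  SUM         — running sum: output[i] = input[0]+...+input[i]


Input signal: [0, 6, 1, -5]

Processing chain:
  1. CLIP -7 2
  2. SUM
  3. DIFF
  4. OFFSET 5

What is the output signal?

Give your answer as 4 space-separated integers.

Input: [0, 6, 1, -5]
Stage 1 (CLIP -7 2): clip(0,-7,2)=0, clip(6,-7,2)=2, clip(1,-7,2)=1, clip(-5,-7,2)=-5 -> [0, 2, 1, -5]
Stage 2 (SUM): sum[0..0]=0, sum[0..1]=2, sum[0..2]=3, sum[0..3]=-2 -> [0, 2, 3, -2]
Stage 3 (DIFF): s[0]=0, 2-0=2, 3-2=1, -2-3=-5 -> [0, 2, 1, -5]
Stage 4 (OFFSET 5): 0+5=5, 2+5=7, 1+5=6, -5+5=0 -> [5, 7, 6, 0]

Answer: 5 7 6 0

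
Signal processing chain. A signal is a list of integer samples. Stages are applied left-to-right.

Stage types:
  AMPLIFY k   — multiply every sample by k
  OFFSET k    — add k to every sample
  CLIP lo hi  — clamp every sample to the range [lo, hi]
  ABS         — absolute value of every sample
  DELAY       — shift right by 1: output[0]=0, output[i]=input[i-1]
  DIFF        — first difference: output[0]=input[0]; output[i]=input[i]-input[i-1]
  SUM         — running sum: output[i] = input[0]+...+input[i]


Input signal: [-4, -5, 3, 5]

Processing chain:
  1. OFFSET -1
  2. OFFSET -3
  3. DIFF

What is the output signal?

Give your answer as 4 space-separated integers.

Input: [-4, -5, 3, 5]
Stage 1 (OFFSET -1): -4+-1=-5, -5+-1=-6, 3+-1=2, 5+-1=4 -> [-5, -6, 2, 4]
Stage 2 (OFFSET -3): -5+-3=-8, -6+-3=-9, 2+-3=-1, 4+-3=1 -> [-8, -9, -1, 1]
Stage 3 (DIFF): s[0]=-8, -9--8=-1, -1--9=8, 1--1=2 -> [-8, -1, 8, 2]

Answer: -8 -1 8 2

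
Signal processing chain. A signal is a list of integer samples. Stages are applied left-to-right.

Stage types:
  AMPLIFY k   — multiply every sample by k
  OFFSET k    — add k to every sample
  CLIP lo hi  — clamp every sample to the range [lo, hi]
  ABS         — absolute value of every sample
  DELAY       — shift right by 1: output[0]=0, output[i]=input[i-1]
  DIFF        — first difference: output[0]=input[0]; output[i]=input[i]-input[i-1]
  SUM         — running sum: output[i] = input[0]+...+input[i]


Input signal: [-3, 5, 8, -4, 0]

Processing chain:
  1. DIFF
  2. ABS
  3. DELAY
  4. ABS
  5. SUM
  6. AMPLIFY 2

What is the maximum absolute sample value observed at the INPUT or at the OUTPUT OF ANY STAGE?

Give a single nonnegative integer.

Input: [-3, 5, 8, -4, 0] (max |s|=8)
Stage 1 (DIFF): s[0]=-3, 5--3=8, 8-5=3, -4-8=-12, 0--4=4 -> [-3, 8, 3, -12, 4] (max |s|=12)
Stage 2 (ABS): |-3|=3, |8|=8, |3|=3, |-12|=12, |4|=4 -> [3, 8, 3, 12, 4] (max |s|=12)
Stage 3 (DELAY): [0, 3, 8, 3, 12] = [0, 3, 8, 3, 12] -> [0, 3, 8, 3, 12] (max |s|=12)
Stage 4 (ABS): |0|=0, |3|=3, |8|=8, |3|=3, |12|=12 -> [0, 3, 8, 3, 12] (max |s|=12)
Stage 5 (SUM): sum[0..0]=0, sum[0..1]=3, sum[0..2]=11, sum[0..3]=14, sum[0..4]=26 -> [0, 3, 11, 14, 26] (max |s|=26)
Stage 6 (AMPLIFY 2): 0*2=0, 3*2=6, 11*2=22, 14*2=28, 26*2=52 -> [0, 6, 22, 28, 52] (max |s|=52)
Overall max amplitude: 52

Answer: 52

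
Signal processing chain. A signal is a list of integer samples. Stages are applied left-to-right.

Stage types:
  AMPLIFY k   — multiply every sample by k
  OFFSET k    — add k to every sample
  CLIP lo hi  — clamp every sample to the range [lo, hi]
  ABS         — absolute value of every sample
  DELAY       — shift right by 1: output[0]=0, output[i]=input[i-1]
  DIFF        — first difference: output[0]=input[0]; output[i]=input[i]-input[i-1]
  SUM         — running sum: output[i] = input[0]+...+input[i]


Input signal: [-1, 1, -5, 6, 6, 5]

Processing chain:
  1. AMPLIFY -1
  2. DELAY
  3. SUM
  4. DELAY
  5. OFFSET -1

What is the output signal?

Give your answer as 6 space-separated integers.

Answer: -1 -1 0 -1 4 -2

Derivation:
Input: [-1, 1, -5, 6, 6, 5]
Stage 1 (AMPLIFY -1): -1*-1=1, 1*-1=-1, -5*-1=5, 6*-1=-6, 6*-1=-6, 5*-1=-5 -> [1, -1, 5, -6, -6, -5]
Stage 2 (DELAY): [0, 1, -1, 5, -6, -6] = [0, 1, -1, 5, -6, -6] -> [0, 1, -1, 5, -6, -6]
Stage 3 (SUM): sum[0..0]=0, sum[0..1]=1, sum[0..2]=0, sum[0..3]=5, sum[0..4]=-1, sum[0..5]=-7 -> [0, 1, 0, 5, -1, -7]
Stage 4 (DELAY): [0, 0, 1, 0, 5, -1] = [0, 0, 1, 0, 5, -1] -> [0, 0, 1, 0, 5, -1]
Stage 5 (OFFSET -1): 0+-1=-1, 0+-1=-1, 1+-1=0, 0+-1=-1, 5+-1=4, -1+-1=-2 -> [-1, -1, 0, -1, 4, -2]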